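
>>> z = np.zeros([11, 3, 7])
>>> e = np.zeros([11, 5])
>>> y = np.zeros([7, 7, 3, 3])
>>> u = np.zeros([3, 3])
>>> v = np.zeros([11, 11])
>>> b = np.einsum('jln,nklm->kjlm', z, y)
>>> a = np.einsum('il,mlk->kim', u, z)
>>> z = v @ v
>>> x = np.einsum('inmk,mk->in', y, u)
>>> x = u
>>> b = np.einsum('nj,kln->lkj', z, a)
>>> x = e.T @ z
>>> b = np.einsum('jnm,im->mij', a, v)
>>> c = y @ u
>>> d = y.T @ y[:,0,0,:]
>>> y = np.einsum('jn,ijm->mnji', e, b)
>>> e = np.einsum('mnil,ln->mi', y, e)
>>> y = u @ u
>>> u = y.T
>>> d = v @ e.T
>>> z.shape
(11, 11)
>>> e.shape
(7, 11)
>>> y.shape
(3, 3)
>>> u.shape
(3, 3)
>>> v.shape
(11, 11)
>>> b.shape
(11, 11, 7)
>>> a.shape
(7, 3, 11)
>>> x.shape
(5, 11)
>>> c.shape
(7, 7, 3, 3)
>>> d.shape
(11, 7)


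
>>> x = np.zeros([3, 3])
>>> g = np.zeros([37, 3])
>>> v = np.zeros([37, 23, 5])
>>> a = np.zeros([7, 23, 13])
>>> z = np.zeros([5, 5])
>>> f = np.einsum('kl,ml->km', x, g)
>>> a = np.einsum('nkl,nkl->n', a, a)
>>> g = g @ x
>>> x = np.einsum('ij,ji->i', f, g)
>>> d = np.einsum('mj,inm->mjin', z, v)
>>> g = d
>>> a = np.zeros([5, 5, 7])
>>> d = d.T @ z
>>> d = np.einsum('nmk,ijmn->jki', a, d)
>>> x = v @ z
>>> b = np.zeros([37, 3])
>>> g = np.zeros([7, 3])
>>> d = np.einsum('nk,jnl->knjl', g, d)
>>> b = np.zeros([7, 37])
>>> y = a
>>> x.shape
(37, 23, 5)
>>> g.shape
(7, 3)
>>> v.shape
(37, 23, 5)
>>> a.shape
(5, 5, 7)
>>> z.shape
(5, 5)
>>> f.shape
(3, 37)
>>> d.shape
(3, 7, 37, 23)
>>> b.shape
(7, 37)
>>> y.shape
(5, 5, 7)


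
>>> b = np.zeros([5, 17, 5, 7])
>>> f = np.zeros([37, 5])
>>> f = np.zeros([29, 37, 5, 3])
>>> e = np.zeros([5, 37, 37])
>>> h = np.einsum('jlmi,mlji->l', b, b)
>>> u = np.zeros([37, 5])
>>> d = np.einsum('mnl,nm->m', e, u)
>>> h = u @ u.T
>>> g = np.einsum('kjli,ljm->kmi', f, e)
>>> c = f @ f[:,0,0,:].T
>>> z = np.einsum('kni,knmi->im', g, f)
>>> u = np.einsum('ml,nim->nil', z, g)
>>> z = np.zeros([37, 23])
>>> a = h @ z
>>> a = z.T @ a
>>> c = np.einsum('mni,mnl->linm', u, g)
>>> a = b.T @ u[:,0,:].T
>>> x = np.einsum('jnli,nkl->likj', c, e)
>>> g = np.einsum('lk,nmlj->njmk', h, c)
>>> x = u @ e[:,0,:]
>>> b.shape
(5, 17, 5, 7)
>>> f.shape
(29, 37, 5, 3)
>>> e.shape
(5, 37, 37)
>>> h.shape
(37, 37)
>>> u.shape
(29, 37, 5)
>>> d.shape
(5,)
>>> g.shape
(3, 29, 5, 37)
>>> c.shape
(3, 5, 37, 29)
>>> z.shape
(37, 23)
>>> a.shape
(7, 5, 17, 29)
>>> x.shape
(29, 37, 37)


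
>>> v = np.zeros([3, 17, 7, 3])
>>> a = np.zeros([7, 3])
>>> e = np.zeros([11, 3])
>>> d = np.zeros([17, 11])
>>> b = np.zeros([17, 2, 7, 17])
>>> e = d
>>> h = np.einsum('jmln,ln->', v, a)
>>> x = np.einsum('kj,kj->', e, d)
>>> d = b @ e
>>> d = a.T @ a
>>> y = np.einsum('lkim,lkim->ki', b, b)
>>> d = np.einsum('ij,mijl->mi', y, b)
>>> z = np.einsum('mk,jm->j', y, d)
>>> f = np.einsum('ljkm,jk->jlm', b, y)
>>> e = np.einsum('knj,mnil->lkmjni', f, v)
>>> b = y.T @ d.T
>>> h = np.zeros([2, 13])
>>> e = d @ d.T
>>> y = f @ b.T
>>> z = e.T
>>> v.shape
(3, 17, 7, 3)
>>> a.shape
(7, 3)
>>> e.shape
(17, 17)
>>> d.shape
(17, 2)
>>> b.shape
(7, 17)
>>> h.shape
(2, 13)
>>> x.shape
()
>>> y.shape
(2, 17, 7)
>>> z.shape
(17, 17)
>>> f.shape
(2, 17, 17)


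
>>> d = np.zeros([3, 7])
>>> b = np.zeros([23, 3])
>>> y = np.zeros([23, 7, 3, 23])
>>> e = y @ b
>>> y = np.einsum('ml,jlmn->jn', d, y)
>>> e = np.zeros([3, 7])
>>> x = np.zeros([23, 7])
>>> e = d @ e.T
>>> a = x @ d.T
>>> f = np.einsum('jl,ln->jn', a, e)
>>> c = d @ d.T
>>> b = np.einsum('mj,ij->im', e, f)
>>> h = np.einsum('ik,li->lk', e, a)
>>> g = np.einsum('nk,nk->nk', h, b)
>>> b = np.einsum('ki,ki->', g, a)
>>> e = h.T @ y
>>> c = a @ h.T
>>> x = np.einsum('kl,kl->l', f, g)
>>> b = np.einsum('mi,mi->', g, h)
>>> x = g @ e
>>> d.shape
(3, 7)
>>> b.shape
()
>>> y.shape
(23, 23)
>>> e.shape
(3, 23)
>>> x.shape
(23, 23)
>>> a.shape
(23, 3)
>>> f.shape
(23, 3)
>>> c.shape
(23, 23)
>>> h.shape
(23, 3)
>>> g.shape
(23, 3)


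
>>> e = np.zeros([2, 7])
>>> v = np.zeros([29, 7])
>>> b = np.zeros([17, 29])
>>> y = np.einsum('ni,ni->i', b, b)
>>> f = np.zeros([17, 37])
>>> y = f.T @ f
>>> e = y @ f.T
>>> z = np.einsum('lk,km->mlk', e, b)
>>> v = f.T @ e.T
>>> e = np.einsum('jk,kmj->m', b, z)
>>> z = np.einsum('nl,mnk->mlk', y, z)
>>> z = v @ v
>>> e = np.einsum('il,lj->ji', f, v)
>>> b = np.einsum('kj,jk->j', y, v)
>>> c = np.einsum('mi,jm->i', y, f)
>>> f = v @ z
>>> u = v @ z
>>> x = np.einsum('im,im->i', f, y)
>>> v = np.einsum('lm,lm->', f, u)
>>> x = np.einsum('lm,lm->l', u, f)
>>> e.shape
(37, 17)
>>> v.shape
()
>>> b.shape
(37,)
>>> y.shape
(37, 37)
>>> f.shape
(37, 37)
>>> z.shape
(37, 37)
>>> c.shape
(37,)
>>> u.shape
(37, 37)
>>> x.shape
(37,)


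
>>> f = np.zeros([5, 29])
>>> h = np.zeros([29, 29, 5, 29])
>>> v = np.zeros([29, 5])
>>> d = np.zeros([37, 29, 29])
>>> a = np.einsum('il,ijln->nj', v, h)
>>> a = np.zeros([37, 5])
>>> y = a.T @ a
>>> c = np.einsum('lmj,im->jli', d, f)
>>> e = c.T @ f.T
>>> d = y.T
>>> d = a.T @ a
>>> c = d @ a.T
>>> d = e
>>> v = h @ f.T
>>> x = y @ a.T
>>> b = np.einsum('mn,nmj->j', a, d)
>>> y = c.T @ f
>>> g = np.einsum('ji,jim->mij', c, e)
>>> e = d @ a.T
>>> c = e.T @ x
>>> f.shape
(5, 29)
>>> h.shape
(29, 29, 5, 29)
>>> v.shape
(29, 29, 5, 5)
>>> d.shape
(5, 37, 5)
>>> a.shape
(37, 5)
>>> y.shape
(37, 29)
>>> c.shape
(37, 37, 37)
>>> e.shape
(5, 37, 37)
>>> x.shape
(5, 37)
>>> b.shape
(5,)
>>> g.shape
(5, 37, 5)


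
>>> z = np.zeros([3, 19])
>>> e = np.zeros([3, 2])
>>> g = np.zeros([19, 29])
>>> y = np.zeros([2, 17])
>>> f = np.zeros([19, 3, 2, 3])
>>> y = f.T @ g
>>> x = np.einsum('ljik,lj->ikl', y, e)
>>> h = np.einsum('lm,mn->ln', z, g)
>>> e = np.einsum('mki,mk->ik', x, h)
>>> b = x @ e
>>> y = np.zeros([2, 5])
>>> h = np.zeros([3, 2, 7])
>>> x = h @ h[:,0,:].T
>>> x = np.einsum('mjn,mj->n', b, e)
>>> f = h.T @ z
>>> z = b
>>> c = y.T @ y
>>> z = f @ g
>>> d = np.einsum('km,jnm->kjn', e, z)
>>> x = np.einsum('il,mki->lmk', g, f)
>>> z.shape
(7, 2, 29)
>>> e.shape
(3, 29)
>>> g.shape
(19, 29)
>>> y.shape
(2, 5)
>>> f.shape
(7, 2, 19)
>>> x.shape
(29, 7, 2)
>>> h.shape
(3, 2, 7)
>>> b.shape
(3, 29, 29)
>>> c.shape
(5, 5)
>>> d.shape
(3, 7, 2)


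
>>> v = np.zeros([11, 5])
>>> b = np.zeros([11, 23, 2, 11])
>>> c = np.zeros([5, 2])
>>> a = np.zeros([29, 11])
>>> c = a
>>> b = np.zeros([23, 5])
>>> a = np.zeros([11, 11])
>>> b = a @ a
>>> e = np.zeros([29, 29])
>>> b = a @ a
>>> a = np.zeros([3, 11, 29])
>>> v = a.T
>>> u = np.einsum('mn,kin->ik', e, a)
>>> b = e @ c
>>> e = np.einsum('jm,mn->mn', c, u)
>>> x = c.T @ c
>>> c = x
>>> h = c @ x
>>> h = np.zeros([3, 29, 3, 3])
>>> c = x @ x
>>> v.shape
(29, 11, 3)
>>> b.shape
(29, 11)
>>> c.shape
(11, 11)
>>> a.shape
(3, 11, 29)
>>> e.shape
(11, 3)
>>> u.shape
(11, 3)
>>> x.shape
(11, 11)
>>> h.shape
(3, 29, 3, 3)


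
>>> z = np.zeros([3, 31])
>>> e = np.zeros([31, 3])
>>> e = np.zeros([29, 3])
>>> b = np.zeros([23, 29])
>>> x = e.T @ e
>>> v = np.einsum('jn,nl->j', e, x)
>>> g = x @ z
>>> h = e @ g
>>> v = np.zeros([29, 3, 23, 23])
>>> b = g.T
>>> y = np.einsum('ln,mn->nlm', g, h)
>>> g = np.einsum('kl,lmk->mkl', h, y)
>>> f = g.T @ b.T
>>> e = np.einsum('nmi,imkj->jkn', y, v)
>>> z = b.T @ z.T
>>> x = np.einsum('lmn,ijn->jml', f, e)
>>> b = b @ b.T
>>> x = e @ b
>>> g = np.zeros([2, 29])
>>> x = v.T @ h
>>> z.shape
(3, 3)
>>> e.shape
(23, 23, 31)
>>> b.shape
(31, 31)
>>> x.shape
(23, 23, 3, 31)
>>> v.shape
(29, 3, 23, 23)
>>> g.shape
(2, 29)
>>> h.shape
(29, 31)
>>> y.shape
(31, 3, 29)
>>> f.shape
(31, 29, 31)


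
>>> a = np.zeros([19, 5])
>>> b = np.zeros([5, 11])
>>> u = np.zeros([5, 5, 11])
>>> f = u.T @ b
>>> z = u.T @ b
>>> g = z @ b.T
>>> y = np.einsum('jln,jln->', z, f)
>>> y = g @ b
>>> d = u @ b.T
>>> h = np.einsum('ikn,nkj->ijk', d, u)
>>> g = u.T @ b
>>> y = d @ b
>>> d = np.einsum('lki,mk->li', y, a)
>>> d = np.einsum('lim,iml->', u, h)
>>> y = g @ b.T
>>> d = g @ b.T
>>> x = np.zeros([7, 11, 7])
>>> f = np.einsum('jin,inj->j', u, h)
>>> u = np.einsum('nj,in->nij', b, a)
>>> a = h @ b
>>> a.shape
(5, 11, 11)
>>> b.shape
(5, 11)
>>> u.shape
(5, 19, 11)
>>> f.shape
(5,)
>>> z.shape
(11, 5, 11)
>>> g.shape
(11, 5, 11)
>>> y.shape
(11, 5, 5)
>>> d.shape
(11, 5, 5)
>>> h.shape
(5, 11, 5)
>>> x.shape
(7, 11, 7)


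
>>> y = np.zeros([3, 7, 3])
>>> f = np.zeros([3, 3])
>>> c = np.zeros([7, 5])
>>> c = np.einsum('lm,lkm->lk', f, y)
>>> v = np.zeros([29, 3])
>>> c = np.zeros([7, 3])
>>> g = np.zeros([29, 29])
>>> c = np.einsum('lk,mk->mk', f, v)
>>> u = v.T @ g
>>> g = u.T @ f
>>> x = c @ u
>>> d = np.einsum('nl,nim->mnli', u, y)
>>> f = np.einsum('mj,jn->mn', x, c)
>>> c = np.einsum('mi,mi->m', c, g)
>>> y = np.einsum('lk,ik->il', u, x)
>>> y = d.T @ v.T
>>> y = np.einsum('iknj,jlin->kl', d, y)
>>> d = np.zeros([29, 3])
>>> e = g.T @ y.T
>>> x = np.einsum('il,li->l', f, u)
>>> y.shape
(3, 29)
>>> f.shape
(29, 3)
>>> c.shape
(29,)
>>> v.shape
(29, 3)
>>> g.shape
(29, 3)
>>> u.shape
(3, 29)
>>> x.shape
(3,)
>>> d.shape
(29, 3)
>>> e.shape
(3, 3)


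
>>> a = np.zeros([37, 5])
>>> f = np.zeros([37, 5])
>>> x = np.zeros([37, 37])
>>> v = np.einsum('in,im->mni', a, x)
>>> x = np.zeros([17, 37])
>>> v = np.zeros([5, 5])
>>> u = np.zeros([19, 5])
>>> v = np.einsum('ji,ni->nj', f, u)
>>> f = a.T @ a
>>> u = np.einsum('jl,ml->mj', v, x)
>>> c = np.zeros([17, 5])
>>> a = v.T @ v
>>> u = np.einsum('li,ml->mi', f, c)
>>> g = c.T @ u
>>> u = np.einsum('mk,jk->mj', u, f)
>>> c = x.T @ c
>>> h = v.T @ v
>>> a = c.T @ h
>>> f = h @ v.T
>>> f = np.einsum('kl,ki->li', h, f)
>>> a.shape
(5, 37)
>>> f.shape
(37, 19)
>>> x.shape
(17, 37)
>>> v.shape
(19, 37)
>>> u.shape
(17, 5)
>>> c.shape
(37, 5)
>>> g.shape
(5, 5)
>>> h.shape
(37, 37)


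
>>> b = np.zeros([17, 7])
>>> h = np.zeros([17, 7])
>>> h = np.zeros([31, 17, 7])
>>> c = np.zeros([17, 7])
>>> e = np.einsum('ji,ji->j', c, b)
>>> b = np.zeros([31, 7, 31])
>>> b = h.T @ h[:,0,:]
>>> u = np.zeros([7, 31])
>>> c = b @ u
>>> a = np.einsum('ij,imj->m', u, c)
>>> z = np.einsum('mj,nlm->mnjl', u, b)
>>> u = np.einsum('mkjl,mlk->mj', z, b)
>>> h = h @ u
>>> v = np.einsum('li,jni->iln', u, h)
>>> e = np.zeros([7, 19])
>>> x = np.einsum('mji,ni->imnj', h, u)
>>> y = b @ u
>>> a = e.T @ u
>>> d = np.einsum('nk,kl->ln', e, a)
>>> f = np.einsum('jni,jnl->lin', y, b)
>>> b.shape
(7, 17, 7)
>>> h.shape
(31, 17, 31)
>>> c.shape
(7, 17, 31)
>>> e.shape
(7, 19)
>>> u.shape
(7, 31)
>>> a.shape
(19, 31)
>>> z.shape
(7, 7, 31, 17)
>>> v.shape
(31, 7, 17)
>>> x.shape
(31, 31, 7, 17)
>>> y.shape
(7, 17, 31)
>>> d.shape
(31, 7)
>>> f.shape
(7, 31, 17)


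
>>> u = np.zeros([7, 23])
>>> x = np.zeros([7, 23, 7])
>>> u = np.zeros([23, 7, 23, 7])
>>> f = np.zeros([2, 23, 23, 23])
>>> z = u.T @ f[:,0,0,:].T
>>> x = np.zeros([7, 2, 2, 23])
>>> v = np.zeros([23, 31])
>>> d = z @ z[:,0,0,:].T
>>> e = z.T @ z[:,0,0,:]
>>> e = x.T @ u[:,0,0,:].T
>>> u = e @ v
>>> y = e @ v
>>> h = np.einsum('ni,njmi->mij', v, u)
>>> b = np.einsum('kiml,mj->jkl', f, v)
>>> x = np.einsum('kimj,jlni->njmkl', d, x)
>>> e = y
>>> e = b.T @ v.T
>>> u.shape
(23, 2, 2, 31)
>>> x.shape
(2, 7, 7, 7, 2)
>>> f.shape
(2, 23, 23, 23)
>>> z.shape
(7, 23, 7, 2)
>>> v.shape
(23, 31)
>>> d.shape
(7, 23, 7, 7)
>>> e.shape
(23, 2, 23)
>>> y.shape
(23, 2, 2, 31)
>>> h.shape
(2, 31, 2)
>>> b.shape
(31, 2, 23)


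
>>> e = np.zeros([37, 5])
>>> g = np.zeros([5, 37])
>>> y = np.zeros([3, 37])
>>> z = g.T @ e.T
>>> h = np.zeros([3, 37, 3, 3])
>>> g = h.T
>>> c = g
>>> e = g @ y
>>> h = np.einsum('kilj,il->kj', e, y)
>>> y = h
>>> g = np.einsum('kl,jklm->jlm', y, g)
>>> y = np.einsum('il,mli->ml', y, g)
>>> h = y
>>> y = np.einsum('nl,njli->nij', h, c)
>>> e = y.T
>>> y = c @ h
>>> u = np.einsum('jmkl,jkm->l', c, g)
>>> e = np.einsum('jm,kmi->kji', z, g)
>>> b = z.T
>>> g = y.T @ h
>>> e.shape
(3, 37, 3)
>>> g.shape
(37, 37, 3, 37)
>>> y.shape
(3, 3, 37, 37)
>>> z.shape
(37, 37)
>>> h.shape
(3, 37)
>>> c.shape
(3, 3, 37, 3)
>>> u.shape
(3,)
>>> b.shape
(37, 37)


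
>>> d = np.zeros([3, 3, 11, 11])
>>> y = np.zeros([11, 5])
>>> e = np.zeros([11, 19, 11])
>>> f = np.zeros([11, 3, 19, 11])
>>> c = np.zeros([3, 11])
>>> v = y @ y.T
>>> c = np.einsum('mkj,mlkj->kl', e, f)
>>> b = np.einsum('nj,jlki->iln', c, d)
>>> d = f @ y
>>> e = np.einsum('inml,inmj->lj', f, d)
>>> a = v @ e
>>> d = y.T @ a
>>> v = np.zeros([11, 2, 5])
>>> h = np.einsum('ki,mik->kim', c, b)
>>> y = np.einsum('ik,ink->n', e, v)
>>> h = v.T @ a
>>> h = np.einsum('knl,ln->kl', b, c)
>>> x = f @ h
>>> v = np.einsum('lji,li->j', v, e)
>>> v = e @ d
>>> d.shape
(5, 5)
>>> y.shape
(2,)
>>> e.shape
(11, 5)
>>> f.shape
(11, 3, 19, 11)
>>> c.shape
(19, 3)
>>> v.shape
(11, 5)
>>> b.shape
(11, 3, 19)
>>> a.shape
(11, 5)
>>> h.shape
(11, 19)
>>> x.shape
(11, 3, 19, 19)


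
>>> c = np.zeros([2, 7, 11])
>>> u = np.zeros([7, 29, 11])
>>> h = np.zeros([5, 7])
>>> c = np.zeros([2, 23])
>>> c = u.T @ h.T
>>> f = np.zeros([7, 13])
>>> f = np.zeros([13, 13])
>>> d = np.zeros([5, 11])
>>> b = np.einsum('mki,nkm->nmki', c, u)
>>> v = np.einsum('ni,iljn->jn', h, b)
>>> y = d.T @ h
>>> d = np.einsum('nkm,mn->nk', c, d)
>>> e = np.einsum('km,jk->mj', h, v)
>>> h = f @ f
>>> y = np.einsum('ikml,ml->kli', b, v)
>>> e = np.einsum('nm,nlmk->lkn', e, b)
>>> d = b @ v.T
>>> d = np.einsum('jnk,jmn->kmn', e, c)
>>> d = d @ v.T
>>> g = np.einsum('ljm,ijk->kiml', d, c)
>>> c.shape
(11, 29, 5)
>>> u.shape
(7, 29, 11)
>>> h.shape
(13, 13)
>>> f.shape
(13, 13)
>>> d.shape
(7, 29, 29)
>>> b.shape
(7, 11, 29, 5)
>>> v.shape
(29, 5)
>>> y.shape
(11, 5, 7)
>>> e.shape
(11, 5, 7)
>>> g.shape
(5, 11, 29, 7)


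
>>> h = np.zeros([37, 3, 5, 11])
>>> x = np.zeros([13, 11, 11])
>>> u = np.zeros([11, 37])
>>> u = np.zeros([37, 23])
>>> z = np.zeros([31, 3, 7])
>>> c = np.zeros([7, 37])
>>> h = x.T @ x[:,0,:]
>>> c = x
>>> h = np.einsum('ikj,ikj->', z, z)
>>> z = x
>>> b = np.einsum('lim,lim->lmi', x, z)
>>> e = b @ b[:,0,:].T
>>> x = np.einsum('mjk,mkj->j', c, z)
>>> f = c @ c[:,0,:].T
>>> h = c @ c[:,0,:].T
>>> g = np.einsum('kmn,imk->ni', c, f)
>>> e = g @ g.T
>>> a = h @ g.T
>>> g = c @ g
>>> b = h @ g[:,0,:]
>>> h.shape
(13, 11, 13)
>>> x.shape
(11,)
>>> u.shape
(37, 23)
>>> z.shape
(13, 11, 11)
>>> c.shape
(13, 11, 11)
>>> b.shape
(13, 11, 13)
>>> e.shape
(11, 11)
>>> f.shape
(13, 11, 13)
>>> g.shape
(13, 11, 13)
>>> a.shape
(13, 11, 11)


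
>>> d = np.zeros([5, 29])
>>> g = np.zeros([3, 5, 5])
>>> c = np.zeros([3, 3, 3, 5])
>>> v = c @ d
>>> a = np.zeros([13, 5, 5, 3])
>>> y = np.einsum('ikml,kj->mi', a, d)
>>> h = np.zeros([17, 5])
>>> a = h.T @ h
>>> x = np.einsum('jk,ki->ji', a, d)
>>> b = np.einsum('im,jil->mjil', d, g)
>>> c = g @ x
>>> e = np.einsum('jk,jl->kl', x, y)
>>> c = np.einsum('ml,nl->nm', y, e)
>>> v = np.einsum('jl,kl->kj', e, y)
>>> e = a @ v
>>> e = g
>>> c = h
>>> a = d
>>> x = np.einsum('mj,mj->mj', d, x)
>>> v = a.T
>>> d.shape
(5, 29)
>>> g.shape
(3, 5, 5)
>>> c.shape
(17, 5)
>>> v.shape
(29, 5)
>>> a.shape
(5, 29)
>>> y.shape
(5, 13)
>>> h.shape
(17, 5)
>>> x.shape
(5, 29)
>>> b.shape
(29, 3, 5, 5)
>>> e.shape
(3, 5, 5)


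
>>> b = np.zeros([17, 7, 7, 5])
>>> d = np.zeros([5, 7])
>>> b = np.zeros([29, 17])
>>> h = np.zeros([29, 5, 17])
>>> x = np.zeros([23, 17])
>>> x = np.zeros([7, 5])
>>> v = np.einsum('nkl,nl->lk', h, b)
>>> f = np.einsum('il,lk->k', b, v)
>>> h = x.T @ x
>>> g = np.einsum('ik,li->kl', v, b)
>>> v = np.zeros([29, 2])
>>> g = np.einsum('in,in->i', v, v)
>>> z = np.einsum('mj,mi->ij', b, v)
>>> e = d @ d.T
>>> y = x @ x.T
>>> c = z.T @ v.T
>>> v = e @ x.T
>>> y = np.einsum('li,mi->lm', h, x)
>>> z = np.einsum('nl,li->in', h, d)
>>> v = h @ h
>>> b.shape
(29, 17)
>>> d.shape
(5, 7)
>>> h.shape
(5, 5)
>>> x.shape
(7, 5)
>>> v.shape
(5, 5)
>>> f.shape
(5,)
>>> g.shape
(29,)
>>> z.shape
(7, 5)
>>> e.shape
(5, 5)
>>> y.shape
(5, 7)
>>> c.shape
(17, 29)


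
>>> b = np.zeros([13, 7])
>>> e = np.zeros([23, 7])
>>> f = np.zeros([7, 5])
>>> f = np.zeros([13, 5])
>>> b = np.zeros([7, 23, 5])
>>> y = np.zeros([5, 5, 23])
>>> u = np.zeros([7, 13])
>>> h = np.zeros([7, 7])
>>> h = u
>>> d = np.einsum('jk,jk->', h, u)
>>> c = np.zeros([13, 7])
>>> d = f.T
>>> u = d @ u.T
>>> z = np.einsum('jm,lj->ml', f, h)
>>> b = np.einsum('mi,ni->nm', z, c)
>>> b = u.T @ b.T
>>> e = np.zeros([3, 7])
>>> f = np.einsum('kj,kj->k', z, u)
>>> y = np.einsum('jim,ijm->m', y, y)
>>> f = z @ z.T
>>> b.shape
(7, 13)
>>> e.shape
(3, 7)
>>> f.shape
(5, 5)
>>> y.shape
(23,)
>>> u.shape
(5, 7)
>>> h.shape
(7, 13)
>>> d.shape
(5, 13)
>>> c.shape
(13, 7)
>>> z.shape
(5, 7)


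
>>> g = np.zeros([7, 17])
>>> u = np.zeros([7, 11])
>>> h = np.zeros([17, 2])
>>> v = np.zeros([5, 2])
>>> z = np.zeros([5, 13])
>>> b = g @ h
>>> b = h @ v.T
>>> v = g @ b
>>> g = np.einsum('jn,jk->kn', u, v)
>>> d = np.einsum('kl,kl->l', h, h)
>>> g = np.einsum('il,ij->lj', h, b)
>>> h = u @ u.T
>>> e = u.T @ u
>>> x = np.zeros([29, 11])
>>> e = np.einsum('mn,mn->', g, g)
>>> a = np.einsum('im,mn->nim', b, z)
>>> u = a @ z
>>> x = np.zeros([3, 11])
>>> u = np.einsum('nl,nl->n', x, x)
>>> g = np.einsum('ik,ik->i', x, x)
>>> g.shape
(3,)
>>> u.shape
(3,)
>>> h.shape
(7, 7)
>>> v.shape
(7, 5)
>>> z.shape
(5, 13)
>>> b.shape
(17, 5)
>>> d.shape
(2,)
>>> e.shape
()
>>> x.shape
(3, 11)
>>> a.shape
(13, 17, 5)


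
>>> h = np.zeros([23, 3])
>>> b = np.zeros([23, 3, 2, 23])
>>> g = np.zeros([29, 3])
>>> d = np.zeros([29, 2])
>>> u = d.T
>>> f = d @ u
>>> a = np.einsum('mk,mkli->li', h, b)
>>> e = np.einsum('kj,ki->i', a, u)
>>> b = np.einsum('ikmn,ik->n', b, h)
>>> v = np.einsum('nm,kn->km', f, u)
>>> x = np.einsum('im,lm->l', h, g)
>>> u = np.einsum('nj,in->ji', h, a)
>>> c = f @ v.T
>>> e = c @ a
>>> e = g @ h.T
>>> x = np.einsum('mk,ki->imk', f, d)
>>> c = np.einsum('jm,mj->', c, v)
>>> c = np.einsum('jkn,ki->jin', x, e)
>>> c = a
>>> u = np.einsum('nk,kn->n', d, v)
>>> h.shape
(23, 3)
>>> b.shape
(23,)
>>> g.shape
(29, 3)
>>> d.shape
(29, 2)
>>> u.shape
(29,)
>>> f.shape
(29, 29)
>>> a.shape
(2, 23)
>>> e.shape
(29, 23)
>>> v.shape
(2, 29)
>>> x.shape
(2, 29, 29)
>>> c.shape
(2, 23)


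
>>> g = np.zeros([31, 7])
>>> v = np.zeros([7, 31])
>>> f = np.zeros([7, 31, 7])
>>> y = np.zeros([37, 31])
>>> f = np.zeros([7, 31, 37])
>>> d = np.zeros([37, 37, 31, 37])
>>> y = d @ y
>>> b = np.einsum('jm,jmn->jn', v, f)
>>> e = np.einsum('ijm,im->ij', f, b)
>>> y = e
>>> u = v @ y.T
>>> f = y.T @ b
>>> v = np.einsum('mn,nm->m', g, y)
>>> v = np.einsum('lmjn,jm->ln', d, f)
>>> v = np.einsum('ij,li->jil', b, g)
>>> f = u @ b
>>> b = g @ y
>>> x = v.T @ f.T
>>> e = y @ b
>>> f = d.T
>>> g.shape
(31, 7)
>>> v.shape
(37, 7, 31)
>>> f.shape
(37, 31, 37, 37)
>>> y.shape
(7, 31)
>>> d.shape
(37, 37, 31, 37)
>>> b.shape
(31, 31)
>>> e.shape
(7, 31)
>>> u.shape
(7, 7)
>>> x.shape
(31, 7, 7)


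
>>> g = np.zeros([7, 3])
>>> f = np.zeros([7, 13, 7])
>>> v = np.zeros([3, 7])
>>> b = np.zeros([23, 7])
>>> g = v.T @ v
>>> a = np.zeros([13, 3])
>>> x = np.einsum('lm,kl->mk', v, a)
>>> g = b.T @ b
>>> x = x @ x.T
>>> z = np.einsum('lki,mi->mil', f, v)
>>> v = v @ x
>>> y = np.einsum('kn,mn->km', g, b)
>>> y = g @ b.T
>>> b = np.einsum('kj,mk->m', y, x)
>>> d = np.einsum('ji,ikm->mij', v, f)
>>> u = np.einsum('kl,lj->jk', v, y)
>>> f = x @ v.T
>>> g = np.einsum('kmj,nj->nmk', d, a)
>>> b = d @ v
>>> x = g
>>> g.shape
(13, 7, 7)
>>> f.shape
(7, 3)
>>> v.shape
(3, 7)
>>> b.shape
(7, 7, 7)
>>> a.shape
(13, 3)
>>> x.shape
(13, 7, 7)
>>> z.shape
(3, 7, 7)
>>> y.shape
(7, 23)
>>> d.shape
(7, 7, 3)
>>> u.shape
(23, 3)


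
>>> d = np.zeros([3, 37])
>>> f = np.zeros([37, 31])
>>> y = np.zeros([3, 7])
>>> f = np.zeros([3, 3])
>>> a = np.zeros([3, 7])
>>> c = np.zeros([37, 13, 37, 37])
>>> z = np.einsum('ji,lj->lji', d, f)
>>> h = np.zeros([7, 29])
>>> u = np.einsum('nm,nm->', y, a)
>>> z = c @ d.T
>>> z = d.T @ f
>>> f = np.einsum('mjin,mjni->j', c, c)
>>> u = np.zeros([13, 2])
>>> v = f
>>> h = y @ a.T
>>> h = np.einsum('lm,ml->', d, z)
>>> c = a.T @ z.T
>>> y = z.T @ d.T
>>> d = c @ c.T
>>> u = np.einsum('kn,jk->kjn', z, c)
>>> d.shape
(7, 7)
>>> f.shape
(13,)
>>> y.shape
(3, 3)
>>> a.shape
(3, 7)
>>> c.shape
(7, 37)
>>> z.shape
(37, 3)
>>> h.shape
()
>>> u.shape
(37, 7, 3)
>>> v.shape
(13,)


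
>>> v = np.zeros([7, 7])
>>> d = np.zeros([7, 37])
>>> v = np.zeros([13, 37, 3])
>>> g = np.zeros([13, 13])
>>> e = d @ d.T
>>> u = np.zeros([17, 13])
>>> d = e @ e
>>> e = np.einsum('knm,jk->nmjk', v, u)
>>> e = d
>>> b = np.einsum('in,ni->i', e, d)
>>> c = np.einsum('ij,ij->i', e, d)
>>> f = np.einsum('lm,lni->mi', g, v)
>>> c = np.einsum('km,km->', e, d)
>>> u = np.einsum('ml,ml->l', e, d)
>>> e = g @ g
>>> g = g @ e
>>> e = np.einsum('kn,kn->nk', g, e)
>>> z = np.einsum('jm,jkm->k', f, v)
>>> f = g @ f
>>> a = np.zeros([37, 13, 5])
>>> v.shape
(13, 37, 3)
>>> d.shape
(7, 7)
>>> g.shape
(13, 13)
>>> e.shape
(13, 13)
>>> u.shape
(7,)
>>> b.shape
(7,)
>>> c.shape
()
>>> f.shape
(13, 3)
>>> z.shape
(37,)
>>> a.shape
(37, 13, 5)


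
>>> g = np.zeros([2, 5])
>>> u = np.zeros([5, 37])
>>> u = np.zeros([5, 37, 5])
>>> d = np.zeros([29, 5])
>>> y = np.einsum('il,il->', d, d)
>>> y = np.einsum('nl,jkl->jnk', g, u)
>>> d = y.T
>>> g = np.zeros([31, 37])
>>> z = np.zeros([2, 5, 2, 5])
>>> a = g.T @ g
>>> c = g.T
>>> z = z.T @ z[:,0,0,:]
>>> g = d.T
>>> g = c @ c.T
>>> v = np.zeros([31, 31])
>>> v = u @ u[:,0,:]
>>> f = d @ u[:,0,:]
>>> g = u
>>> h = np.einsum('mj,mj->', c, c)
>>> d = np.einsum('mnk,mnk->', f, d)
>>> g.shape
(5, 37, 5)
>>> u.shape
(5, 37, 5)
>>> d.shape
()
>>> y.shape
(5, 2, 37)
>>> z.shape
(5, 2, 5, 5)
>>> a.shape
(37, 37)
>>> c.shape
(37, 31)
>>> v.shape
(5, 37, 5)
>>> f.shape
(37, 2, 5)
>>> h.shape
()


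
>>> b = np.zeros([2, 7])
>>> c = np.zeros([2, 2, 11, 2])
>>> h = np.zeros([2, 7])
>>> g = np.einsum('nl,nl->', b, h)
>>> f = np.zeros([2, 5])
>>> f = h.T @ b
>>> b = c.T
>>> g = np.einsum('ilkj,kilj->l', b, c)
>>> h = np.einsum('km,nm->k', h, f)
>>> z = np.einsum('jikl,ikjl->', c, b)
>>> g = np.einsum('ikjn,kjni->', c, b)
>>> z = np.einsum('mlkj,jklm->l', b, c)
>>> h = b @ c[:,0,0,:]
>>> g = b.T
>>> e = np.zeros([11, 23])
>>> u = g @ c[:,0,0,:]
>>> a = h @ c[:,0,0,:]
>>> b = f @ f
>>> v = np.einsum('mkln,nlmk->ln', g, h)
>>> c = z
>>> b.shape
(7, 7)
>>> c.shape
(11,)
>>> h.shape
(2, 11, 2, 2)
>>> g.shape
(2, 2, 11, 2)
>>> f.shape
(7, 7)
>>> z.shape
(11,)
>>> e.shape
(11, 23)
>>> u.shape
(2, 2, 11, 2)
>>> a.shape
(2, 11, 2, 2)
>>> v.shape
(11, 2)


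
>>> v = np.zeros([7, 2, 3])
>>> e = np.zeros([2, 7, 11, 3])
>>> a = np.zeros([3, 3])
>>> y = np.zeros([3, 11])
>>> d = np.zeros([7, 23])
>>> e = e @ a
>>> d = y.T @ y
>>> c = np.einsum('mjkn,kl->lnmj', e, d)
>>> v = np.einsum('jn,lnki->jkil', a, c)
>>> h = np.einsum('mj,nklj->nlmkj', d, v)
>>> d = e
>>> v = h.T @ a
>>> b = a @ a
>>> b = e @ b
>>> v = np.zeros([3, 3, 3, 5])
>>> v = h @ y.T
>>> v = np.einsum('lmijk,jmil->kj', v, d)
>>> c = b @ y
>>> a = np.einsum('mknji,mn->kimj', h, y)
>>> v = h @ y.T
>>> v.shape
(3, 7, 11, 2, 3)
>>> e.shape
(2, 7, 11, 3)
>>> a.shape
(7, 11, 3, 2)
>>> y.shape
(3, 11)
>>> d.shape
(2, 7, 11, 3)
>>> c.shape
(2, 7, 11, 11)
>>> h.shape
(3, 7, 11, 2, 11)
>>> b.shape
(2, 7, 11, 3)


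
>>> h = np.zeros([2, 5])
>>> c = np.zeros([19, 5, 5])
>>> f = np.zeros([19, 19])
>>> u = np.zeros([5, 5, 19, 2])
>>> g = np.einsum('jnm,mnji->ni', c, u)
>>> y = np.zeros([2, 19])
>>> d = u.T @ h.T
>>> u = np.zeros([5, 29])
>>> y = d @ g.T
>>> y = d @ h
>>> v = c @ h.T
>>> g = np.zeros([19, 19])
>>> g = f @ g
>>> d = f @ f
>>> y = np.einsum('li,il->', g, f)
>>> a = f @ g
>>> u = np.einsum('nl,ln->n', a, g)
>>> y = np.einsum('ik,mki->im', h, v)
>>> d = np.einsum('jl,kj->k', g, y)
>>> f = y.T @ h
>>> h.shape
(2, 5)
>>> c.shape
(19, 5, 5)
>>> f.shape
(19, 5)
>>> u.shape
(19,)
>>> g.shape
(19, 19)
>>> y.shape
(2, 19)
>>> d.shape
(2,)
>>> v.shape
(19, 5, 2)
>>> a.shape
(19, 19)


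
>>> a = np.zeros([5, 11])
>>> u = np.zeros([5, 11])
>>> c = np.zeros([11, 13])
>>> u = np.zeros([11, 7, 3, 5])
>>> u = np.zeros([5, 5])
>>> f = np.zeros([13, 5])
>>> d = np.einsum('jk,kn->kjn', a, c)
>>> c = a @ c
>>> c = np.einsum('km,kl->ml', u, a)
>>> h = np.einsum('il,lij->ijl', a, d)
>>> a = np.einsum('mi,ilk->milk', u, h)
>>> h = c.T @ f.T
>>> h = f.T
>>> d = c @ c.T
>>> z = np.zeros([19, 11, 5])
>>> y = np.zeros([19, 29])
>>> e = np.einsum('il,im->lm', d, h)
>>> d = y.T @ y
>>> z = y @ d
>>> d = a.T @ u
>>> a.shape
(5, 5, 13, 11)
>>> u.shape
(5, 5)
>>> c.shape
(5, 11)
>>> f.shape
(13, 5)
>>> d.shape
(11, 13, 5, 5)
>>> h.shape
(5, 13)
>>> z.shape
(19, 29)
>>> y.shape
(19, 29)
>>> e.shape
(5, 13)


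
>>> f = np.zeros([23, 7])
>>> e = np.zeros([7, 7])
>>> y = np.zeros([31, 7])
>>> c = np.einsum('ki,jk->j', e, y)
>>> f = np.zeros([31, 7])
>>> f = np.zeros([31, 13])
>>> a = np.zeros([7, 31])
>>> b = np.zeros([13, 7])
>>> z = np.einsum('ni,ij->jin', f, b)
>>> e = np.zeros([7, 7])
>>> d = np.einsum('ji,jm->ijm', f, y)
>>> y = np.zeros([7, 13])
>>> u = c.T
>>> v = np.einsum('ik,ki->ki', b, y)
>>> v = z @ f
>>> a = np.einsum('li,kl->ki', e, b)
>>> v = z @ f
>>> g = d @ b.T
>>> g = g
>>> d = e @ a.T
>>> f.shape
(31, 13)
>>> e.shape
(7, 7)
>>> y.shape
(7, 13)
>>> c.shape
(31,)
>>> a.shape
(13, 7)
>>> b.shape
(13, 7)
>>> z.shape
(7, 13, 31)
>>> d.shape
(7, 13)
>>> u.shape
(31,)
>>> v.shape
(7, 13, 13)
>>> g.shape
(13, 31, 13)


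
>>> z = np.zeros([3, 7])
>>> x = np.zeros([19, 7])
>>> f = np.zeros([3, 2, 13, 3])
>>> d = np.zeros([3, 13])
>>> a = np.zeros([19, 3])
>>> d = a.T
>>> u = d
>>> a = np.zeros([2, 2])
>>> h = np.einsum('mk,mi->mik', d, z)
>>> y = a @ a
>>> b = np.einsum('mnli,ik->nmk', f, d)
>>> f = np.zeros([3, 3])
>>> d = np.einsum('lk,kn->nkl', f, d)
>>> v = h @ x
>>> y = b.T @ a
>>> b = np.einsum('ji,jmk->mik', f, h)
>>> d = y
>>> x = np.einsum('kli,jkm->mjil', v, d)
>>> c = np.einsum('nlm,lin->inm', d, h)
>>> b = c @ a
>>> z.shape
(3, 7)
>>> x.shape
(2, 19, 7, 7)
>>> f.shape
(3, 3)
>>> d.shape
(19, 3, 2)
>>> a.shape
(2, 2)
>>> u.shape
(3, 19)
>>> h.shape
(3, 7, 19)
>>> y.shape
(19, 3, 2)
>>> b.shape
(7, 19, 2)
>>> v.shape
(3, 7, 7)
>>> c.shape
(7, 19, 2)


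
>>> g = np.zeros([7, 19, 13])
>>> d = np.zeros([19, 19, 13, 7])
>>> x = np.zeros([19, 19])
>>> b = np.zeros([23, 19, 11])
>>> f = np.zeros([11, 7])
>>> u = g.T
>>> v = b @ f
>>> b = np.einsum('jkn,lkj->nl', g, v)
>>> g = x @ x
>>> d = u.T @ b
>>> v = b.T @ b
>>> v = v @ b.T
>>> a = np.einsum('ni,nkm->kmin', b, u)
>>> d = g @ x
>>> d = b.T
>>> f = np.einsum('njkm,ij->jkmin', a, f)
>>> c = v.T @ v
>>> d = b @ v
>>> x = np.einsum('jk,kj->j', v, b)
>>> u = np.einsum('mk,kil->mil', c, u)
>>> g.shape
(19, 19)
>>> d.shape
(13, 13)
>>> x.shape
(23,)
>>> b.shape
(13, 23)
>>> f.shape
(7, 23, 13, 11, 19)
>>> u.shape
(13, 19, 7)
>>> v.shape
(23, 13)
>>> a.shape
(19, 7, 23, 13)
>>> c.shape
(13, 13)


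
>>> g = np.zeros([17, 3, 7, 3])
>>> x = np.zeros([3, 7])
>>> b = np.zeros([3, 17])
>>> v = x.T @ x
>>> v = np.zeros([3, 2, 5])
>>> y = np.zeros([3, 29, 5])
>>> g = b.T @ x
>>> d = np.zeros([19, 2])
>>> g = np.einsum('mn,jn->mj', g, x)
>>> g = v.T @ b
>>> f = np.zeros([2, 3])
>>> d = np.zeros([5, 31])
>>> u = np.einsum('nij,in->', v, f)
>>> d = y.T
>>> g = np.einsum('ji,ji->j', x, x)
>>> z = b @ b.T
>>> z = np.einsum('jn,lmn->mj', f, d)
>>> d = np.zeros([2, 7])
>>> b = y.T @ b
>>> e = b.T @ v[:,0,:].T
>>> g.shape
(3,)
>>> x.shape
(3, 7)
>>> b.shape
(5, 29, 17)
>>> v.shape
(3, 2, 5)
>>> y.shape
(3, 29, 5)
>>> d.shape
(2, 7)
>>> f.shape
(2, 3)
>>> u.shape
()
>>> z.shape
(29, 2)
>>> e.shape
(17, 29, 3)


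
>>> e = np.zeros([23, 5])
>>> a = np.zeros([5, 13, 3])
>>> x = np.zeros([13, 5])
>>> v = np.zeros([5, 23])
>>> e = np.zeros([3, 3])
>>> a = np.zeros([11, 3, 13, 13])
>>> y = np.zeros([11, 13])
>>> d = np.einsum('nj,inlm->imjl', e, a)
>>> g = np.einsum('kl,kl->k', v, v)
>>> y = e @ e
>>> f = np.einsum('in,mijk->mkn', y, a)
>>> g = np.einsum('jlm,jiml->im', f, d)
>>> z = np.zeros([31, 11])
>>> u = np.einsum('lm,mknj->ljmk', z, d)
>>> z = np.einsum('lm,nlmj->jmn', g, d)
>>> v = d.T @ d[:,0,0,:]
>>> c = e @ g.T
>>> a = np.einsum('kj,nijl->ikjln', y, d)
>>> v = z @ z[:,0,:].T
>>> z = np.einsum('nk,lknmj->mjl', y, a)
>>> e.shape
(3, 3)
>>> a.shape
(13, 3, 3, 13, 11)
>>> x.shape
(13, 5)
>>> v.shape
(13, 3, 13)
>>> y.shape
(3, 3)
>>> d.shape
(11, 13, 3, 13)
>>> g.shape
(13, 3)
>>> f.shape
(11, 13, 3)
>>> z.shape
(13, 11, 13)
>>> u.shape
(31, 13, 11, 13)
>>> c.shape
(3, 13)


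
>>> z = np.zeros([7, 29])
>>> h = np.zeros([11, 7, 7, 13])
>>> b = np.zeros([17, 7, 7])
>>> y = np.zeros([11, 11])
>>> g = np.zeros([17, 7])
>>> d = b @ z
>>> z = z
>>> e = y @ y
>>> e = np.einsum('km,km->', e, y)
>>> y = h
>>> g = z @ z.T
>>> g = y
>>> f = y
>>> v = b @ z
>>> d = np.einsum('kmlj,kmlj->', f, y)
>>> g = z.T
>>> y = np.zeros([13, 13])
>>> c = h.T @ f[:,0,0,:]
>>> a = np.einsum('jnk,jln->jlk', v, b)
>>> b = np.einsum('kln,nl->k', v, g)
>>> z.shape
(7, 29)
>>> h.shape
(11, 7, 7, 13)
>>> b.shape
(17,)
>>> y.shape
(13, 13)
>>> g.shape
(29, 7)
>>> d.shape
()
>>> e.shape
()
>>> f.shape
(11, 7, 7, 13)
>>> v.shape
(17, 7, 29)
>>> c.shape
(13, 7, 7, 13)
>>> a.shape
(17, 7, 29)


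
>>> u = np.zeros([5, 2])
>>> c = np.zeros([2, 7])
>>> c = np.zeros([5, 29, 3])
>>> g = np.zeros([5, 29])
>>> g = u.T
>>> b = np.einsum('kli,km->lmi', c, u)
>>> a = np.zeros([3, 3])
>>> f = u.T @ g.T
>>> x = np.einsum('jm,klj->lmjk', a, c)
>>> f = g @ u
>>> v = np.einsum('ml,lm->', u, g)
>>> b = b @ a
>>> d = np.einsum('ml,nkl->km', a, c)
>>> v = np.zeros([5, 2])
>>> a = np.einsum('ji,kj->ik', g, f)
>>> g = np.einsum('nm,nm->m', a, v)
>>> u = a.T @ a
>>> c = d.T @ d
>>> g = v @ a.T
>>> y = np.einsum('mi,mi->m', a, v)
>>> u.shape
(2, 2)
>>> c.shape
(3, 3)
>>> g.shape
(5, 5)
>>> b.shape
(29, 2, 3)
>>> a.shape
(5, 2)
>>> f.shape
(2, 2)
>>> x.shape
(29, 3, 3, 5)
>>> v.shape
(5, 2)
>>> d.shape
(29, 3)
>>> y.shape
(5,)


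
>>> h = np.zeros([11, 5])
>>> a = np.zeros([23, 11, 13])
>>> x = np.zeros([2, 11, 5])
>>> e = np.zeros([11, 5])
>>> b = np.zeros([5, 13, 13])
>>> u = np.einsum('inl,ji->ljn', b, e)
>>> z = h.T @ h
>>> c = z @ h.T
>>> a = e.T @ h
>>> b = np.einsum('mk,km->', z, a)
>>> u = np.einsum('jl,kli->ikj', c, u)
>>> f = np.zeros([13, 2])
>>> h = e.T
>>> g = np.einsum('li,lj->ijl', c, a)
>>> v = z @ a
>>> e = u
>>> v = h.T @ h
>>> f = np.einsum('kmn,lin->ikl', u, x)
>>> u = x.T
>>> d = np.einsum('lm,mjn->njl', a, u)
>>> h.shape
(5, 11)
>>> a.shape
(5, 5)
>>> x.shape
(2, 11, 5)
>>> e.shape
(13, 13, 5)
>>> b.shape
()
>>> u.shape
(5, 11, 2)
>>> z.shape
(5, 5)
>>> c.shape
(5, 11)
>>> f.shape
(11, 13, 2)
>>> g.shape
(11, 5, 5)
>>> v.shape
(11, 11)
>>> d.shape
(2, 11, 5)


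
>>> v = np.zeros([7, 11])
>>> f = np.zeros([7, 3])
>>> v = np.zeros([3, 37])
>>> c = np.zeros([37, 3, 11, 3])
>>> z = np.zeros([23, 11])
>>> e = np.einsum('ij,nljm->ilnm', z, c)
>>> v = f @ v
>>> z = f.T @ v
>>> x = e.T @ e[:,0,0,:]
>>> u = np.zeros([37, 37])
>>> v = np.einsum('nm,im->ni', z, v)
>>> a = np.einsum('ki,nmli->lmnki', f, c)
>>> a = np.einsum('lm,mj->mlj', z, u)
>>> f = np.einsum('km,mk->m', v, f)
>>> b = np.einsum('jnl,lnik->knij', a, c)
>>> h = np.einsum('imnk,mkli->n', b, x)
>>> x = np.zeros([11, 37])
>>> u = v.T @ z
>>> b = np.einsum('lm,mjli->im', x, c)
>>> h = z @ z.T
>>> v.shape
(3, 7)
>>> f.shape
(7,)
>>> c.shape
(37, 3, 11, 3)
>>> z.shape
(3, 37)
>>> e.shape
(23, 3, 37, 3)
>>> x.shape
(11, 37)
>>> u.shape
(7, 37)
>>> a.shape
(37, 3, 37)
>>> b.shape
(3, 37)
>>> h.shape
(3, 3)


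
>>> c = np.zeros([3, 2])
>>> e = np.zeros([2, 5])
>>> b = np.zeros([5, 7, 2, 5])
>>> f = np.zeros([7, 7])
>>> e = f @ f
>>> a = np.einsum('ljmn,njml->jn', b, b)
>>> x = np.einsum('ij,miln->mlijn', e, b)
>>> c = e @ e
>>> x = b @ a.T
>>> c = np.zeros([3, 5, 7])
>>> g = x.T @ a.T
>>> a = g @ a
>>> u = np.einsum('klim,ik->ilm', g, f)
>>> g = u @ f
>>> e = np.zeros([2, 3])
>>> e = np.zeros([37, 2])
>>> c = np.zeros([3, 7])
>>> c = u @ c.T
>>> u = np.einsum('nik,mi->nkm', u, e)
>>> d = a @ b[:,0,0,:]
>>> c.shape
(7, 2, 3)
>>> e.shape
(37, 2)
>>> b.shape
(5, 7, 2, 5)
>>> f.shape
(7, 7)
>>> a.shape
(7, 2, 7, 5)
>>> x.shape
(5, 7, 2, 7)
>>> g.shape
(7, 2, 7)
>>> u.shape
(7, 7, 37)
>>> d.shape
(7, 2, 7, 5)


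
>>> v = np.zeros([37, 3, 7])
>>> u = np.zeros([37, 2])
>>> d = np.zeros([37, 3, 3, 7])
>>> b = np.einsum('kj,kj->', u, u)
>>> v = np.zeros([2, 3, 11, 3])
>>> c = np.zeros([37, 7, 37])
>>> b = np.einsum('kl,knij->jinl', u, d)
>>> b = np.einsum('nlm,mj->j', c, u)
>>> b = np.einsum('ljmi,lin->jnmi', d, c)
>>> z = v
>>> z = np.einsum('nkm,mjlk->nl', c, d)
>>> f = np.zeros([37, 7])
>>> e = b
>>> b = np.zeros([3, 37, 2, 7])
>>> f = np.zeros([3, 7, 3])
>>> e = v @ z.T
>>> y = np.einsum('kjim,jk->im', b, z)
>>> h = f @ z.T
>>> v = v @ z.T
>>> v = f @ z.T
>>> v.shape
(3, 7, 37)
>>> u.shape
(37, 2)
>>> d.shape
(37, 3, 3, 7)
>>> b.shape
(3, 37, 2, 7)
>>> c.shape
(37, 7, 37)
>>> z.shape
(37, 3)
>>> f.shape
(3, 7, 3)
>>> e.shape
(2, 3, 11, 37)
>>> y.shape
(2, 7)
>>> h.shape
(3, 7, 37)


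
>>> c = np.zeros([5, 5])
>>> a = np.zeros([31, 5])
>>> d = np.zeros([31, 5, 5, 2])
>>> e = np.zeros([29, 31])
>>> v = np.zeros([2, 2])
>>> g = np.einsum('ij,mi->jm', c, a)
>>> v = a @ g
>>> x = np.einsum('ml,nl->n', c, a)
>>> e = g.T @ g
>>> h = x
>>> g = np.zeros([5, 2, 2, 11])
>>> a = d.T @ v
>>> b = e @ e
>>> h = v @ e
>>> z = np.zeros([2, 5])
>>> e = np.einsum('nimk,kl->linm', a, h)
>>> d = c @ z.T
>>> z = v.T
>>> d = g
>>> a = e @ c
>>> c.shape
(5, 5)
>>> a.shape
(31, 5, 2, 5)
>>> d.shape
(5, 2, 2, 11)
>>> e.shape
(31, 5, 2, 5)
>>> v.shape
(31, 31)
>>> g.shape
(5, 2, 2, 11)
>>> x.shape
(31,)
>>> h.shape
(31, 31)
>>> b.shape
(31, 31)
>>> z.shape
(31, 31)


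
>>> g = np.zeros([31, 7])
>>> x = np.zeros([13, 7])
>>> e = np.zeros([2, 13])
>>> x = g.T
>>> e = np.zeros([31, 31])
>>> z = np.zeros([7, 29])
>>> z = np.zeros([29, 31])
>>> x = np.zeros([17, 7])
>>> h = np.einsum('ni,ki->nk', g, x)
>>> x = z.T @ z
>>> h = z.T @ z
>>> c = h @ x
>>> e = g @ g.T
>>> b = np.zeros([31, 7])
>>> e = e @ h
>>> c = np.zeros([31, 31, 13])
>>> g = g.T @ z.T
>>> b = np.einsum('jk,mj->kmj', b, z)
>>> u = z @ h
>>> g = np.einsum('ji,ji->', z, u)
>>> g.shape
()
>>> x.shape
(31, 31)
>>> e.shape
(31, 31)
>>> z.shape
(29, 31)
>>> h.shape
(31, 31)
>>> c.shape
(31, 31, 13)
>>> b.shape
(7, 29, 31)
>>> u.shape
(29, 31)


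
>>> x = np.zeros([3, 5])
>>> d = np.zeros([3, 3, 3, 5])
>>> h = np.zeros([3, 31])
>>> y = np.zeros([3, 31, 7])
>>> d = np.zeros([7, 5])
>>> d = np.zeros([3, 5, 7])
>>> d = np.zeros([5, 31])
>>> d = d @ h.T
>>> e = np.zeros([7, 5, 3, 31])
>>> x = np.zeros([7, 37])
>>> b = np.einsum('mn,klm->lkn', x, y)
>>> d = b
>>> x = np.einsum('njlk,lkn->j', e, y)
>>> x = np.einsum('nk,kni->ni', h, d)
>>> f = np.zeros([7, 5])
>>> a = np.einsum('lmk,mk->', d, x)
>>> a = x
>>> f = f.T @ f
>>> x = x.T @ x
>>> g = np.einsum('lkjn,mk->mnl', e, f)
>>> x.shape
(37, 37)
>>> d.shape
(31, 3, 37)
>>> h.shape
(3, 31)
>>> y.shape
(3, 31, 7)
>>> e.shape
(7, 5, 3, 31)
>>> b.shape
(31, 3, 37)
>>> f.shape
(5, 5)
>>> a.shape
(3, 37)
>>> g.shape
(5, 31, 7)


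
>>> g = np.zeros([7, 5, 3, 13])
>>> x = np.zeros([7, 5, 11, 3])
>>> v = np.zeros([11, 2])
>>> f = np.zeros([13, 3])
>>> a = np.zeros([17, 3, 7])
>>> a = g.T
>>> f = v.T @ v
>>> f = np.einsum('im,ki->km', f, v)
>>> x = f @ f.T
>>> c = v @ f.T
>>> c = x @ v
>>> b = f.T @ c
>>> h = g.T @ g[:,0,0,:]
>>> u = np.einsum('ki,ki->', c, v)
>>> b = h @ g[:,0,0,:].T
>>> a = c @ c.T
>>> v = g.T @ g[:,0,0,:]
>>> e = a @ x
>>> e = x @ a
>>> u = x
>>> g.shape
(7, 5, 3, 13)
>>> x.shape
(11, 11)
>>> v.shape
(13, 3, 5, 13)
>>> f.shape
(11, 2)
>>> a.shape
(11, 11)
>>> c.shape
(11, 2)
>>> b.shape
(13, 3, 5, 7)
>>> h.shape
(13, 3, 5, 13)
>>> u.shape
(11, 11)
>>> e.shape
(11, 11)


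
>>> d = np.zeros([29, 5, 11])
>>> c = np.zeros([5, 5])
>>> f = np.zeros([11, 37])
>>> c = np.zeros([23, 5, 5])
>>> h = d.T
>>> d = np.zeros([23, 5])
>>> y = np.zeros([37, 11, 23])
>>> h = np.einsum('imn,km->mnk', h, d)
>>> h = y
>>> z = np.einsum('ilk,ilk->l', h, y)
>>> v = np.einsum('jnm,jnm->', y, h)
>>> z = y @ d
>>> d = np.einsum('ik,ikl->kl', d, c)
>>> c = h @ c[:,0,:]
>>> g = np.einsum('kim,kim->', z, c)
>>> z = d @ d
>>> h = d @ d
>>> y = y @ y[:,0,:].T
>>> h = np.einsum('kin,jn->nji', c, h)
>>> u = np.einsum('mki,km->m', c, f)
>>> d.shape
(5, 5)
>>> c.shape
(37, 11, 5)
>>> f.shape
(11, 37)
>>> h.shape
(5, 5, 11)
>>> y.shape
(37, 11, 37)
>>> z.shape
(5, 5)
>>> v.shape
()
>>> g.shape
()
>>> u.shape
(37,)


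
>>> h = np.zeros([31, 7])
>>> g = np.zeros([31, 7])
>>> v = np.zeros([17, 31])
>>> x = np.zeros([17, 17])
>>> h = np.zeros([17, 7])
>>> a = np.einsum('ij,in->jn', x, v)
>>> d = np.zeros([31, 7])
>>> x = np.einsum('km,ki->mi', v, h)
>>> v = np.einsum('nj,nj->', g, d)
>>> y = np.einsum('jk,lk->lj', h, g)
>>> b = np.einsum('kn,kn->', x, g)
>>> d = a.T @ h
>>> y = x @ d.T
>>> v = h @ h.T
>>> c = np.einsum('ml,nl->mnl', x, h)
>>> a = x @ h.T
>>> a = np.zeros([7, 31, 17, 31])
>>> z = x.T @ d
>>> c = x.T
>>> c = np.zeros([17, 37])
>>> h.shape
(17, 7)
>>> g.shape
(31, 7)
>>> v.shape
(17, 17)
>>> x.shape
(31, 7)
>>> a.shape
(7, 31, 17, 31)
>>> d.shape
(31, 7)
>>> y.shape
(31, 31)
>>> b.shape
()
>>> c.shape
(17, 37)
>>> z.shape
(7, 7)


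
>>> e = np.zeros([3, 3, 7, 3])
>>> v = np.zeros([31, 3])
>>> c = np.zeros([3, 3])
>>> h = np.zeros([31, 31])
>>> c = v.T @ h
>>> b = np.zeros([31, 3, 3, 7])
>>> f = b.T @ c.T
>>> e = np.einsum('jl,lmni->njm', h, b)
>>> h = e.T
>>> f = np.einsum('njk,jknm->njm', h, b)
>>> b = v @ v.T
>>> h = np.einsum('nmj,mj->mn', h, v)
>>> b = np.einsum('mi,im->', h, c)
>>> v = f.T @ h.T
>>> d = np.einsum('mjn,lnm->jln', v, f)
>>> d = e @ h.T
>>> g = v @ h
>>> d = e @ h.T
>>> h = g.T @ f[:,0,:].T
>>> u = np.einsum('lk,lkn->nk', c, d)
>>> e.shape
(3, 31, 3)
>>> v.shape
(7, 31, 31)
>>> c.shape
(3, 31)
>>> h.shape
(3, 31, 3)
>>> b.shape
()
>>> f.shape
(3, 31, 7)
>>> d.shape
(3, 31, 31)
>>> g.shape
(7, 31, 3)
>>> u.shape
(31, 31)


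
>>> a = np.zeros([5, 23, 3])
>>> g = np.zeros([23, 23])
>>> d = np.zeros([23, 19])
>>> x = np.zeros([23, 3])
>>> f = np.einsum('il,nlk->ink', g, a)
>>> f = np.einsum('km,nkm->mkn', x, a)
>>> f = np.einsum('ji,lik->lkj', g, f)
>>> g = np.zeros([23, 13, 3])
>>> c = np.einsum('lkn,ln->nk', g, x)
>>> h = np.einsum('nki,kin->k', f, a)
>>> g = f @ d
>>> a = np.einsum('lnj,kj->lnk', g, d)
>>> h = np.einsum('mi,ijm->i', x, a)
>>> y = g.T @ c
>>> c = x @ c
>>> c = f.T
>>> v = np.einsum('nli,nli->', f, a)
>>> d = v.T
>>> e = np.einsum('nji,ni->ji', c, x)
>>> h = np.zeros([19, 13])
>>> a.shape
(3, 5, 23)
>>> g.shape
(3, 5, 19)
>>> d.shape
()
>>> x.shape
(23, 3)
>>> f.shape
(3, 5, 23)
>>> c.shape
(23, 5, 3)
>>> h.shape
(19, 13)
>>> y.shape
(19, 5, 13)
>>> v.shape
()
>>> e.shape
(5, 3)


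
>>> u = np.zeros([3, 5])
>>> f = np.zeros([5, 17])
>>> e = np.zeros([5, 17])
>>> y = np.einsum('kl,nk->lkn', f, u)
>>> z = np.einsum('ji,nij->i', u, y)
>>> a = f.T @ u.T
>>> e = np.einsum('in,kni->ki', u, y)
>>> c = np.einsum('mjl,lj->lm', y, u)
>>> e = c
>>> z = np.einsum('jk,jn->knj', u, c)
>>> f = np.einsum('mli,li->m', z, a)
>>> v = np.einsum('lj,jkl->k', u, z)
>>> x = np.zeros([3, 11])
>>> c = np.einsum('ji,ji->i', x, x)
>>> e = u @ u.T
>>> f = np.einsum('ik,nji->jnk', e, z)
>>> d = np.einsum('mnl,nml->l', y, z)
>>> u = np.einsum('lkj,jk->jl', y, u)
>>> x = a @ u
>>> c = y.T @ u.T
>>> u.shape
(3, 17)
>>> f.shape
(17, 5, 3)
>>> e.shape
(3, 3)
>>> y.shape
(17, 5, 3)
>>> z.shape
(5, 17, 3)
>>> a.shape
(17, 3)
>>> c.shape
(3, 5, 3)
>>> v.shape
(17,)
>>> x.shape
(17, 17)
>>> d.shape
(3,)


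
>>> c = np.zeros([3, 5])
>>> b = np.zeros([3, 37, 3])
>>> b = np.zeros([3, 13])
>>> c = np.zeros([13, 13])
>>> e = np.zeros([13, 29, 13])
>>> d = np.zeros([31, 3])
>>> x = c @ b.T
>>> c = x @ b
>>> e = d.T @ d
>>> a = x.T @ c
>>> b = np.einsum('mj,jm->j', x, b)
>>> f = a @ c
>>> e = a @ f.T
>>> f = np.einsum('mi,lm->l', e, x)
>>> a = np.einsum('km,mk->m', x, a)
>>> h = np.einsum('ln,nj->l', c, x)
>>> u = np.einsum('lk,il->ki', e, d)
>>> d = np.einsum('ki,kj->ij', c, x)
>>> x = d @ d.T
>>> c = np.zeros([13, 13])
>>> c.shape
(13, 13)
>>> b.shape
(3,)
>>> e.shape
(3, 3)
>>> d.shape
(13, 3)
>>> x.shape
(13, 13)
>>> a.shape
(3,)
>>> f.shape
(13,)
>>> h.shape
(13,)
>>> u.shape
(3, 31)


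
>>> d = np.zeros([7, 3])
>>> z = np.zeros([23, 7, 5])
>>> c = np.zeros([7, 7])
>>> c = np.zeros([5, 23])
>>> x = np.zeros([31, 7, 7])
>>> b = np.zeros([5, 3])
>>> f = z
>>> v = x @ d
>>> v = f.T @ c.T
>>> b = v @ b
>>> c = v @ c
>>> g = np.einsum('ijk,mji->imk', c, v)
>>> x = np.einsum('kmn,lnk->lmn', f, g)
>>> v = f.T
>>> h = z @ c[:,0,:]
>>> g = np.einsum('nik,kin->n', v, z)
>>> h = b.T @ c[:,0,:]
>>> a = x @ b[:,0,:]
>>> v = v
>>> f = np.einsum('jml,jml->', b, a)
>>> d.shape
(7, 3)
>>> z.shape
(23, 7, 5)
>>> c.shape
(5, 7, 23)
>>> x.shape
(5, 7, 5)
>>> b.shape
(5, 7, 3)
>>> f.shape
()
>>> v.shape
(5, 7, 23)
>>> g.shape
(5,)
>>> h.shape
(3, 7, 23)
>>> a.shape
(5, 7, 3)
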